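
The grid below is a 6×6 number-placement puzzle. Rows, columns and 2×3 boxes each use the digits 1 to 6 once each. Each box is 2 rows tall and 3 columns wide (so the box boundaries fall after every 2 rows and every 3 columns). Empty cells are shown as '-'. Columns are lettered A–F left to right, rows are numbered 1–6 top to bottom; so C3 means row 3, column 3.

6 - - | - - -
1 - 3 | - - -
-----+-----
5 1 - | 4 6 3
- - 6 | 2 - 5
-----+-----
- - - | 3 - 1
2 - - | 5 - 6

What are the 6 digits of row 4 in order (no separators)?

D1 = 1 (sole candidate).
D2 = 6 (sole candidate).
C3 = 2 (sole candidate).
E4 = 1: row 4 has {2,5,6}; col 5 has {6}; box has {2,3,4,5,6} → only 1 remains.
A5 = 4 (sole candidate).
C5 = 5 (sole candidate).
E5 = 2 (sole candidate).
B6 = 3 (sole candidate).
C6 = 1 (sole candidate).
E6 = 4 (sole candidate).
C1 = 4 (sole candidate).
F1 = 2 (sole candidate).
E2 = 5 (sole candidate).
F2 = 4 (sole candidate).
A4 = 3: row 4 has {1,2,5,6}; col 1 has {1,2,4,5,6}; box has {1,2,5,6} → only 3 remains.
B4 = 4: row 4 has {1,2,3,5,6}; col 2 has {1,3}; box has {1,2,3,5,6} → only 4 remains.

346215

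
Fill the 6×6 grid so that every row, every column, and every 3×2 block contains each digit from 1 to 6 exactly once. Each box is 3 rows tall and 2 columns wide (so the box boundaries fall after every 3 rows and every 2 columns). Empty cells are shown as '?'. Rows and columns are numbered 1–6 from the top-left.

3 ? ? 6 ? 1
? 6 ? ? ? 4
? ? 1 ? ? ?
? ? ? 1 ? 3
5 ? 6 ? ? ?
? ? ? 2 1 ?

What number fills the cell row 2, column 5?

row 5, column 6 = 2 (sole candidate).
row 5, column 5 = 4 (sole candidate).
row 5, column 4 = 3 (sole candidate).
row 2, column 4 = 5 (sole candidate).
row 3, column 4 = 4 (sole candidate).
row 5, column 2 = 1 (sole candidate).
row 1, column 3 = 2 (sole candidate).
row 1, column 5 = 5 (sole candidate).
row 2, column 3 = 3 (sole candidate).
row 2, column 5 = 2: row 2 has {3,4,5,6}; col 5 has {1,4,5}; box has {1,4,5} → only 2 remains.

2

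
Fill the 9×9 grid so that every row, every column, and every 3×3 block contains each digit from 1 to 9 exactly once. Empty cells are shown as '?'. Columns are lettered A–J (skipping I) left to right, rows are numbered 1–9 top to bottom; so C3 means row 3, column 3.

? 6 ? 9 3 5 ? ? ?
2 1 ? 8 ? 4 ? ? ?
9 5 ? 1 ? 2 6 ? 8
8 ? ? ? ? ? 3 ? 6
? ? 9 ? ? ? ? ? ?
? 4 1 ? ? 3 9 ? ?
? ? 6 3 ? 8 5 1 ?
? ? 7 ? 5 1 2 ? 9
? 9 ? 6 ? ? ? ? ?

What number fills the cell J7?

C2 = 3: row 2 has {1,2,4,8}; col 3 has {1,6,7,9}; box has {1,2,5,6,9} → only 3 remains.
G2 = 7: row 2 has {1,2,3,4,8}; col 7 has {2,3,5,6,9}; box has {6,8} → only 7 remains.
J2 = 5: row 2 has {1,2,3,4,7,8}; col 9 has {6,8,9}; box has {6,7,8} → only 5 remains.
C3 = 4: row 3 has {1,2,5,6,8,9}; col 3 has {1,3,6,7,9}; box has {1,2,3,5,6,9} → only 4 remains.
E3 = 7: row 3 has {1,2,4,5,6,8,9}; col 5 has {3,5}; box has {1,2,3,4,5,8,9} → only 7 remains.
H3 = 3: row 3 has {1,2,4,5,6,7,8,9}; col 8 has {1}; box has {5,6,7,8} → only 3 remains.
A7 = 4: row 7 has {1,3,5,6,8}; col 1 has {2,8,9}; box has {6,7,9} → only 4 remains.
B7 = 2: row 7 has {1,3,4,5,6,8}; col 2 has {1,4,5,6,9}; box has {4,6,7,9} → only 2 remains.
E7 = 9: row 7 has {1,2,3,4,5,6,8}; col 5 has {3,5,7}; box has {1,3,5,6,8} → only 9 remains.
J7 = 7: row 7 has {1,2,3,4,5,6,8,9}; col 9 has {5,6,8,9}; box has {1,2,5,9} → only 7 remains.

7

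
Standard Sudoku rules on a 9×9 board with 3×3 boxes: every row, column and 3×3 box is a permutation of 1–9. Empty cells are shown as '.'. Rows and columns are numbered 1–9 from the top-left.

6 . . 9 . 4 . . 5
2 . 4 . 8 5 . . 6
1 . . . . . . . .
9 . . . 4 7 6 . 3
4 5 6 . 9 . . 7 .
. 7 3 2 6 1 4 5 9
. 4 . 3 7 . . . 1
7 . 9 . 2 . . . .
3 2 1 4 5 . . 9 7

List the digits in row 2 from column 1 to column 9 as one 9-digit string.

234785916

r3c5 = 3: row 3 has {1}; col 5 has {2,4,5,6,7,8,9}; box has {4,5,8,9} → only 3 remains.
r5c4 = 8: row 5 has {4,5,6,7,9}; col 4 has {2,3,4,9}; box has {1,2,4,6,7,9} → only 8 remains.
r5c6 = 3: row 5 has {4,5,6,7,8,9}; col 6 has {1,4,5,7}; box has {1,2,4,6,7,8,9} → only 3 remains.
r5c9 = 2: row 5 has {3,4,5,6,7,8,9}; col 9 has {1,3,5,6,7,9}; box has {3,4,5,6,7,9} → only 2 remains.
r6c1 = 8: row 6 has {1,2,3,4,5,6,7,9}; col 1 has {1,2,3,4,6,7,9}; box has {3,4,5,6,7,9} → only 8 remains.
r7c1 = 5: row 7 has {1,3,4,7}; col 1 has {1,2,3,4,6,7,8,9}; box has {1,2,3,4,7,9} → only 5 remains.
r7c3 = 8: row 7 has {1,3,4,5,7}; col 3 has {1,3,4,6,9}; box has {1,2,3,4,5,7,9} → only 8 remains.
r7c7 = 2: row 7 has {1,3,4,5,7,8}; col 7 has {4,6}; box has {1,7,9} → only 2 remains.
r7c8 = 6: row 7 has {1,2,3,4,5,7,8}; col 8 has {5,7,9}; box has {1,2,7,9} → only 6 remains.
r8c2 = 6: row 8 has {2,7,9}; col 2 has {2,4,5,7}; box has {1,2,3,4,5,7,8,9} → only 6 remains.
r8c4 = 1: row 8 has {2,6,7,9}; col 4 has {2,3,4,8,9}; box has {2,3,4,5,7} → only 1 remains.
r8c6 = 8: row 8 has {1,2,6,7,9}; col 6 has {1,3,4,5,7}; box has {1,2,3,4,5,7} → only 8 remains.
r8c9 = 4: row 8 has {1,2,6,7,8,9}; col 9 has {1,2,3,5,6,7,9}; box has {1,2,6,7,9} → only 4 remains.
r9c6 = 6: row 9 has {1,2,3,4,5,7,9}; col 6 has {1,3,4,5,7,8}; box has {1,2,3,4,5,7,8} → only 6 remains.
r9c7 = 8: row 9 has {1,2,3,4,5,6,7,9}; col 7 has {2,4,6}; box has {1,2,4,6,7,9} → only 8 remains.
r1c3 = 7: row 1 has {4,5,6,9}; col 3 has {1,3,4,6,8,9}; box has {1,2,4,6} → only 7 remains.
r1c5 = 1: row 1 has {4,5,6,7,9}; col 5 has {2,3,4,5,6,7,8,9}; box has {3,4,5,8,9} → only 1 remains.
r1c7 = 3: row 1 has {1,4,5,6,7,9}; col 7 has {2,4,6,8}; box has {5,6} → only 3 remains.
r2c4 = 7: row 2 has {2,4,5,6,8}; col 4 has {1,2,3,4,8,9}; box has {1,3,4,5,8,9} → only 7 remains.
r2c8 = 1: row 2 has {2,4,5,6,7,8}; col 8 has {5,6,7,9}; box has {3,5,6} → only 1 remains.
r3c3 = 5: row 3 has {1,3}; col 3 has {1,3,4,6,7,8,9}; box has {1,2,4,6,7} → only 5 remains.
r3c4 = 6: row 3 has {1,3,5}; col 4 has {1,2,3,4,7,8,9}; box has {1,3,4,5,7,8,9} → only 6 remains.
r3c6 = 2: row 3 has {1,3,5,6}; col 6 has {1,3,4,5,6,7,8}; box has {1,3,4,5,6,7,8,9} → only 2 remains.
r3c9 = 8: row 3 has {1,2,3,5,6}; col 9 has {1,2,3,4,5,6,7,9}; box has {1,3,5,6} → only 8 remains.
r4c2 = 1: row 4 has {3,4,6,7,9}; col 2 has {2,4,5,6,7}; box has {3,4,5,6,7,8,9} → only 1 remains.
r4c3 = 2: row 4 has {1,3,4,6,7,9}; col 3 has {1,3,4,5,6,7,8,9}; box has {1,3,4,5,6,7,8,9} → only 2 remains.
r4c4 = 5: row 4 has {1,2,3,4,6,7,9}; col 4 has {1,2,3,4,6,7,8,9}; box has {1,2,3,4,6,7,8,9} → only 5 remains.
r4c8 = 8: row 4 has {1,2,3,4,5,6,7,9}; col 8 has {1,5,6,7,9}; box has {2,3,4,5,6,7,9} → only 8 remains.
r5c7 = 1: row 5 has {2,3,4,5,6,7,8,9}; col 7 has {2,3,4,6,8}; box has {2,3,4,5,6,7,8,9} → only 1 remains.
r7c6 = 9: row 7 has {1,2,3,4,5,6,7,8}; col 6 has {1,2,3,4,5,6,7,8}; box has {1,2,3,4,5,6,7,8} → only 9 remains.
r8c7 = 5: row 8 has {1,2,4,6,7,8,9}; col 7 has {1,2,3,4,6,8}; box has {1,2,4,6,7,8,9} → only 5 remains.
r8c8 = 3: row 8 has {1,2,4,5,6,7,8,9}; col 8 has {1,5,6,7,8,9}; box has {1,2,4,5,6,7,8,9} → only 3 remains.
r1c2 = 8: row 1 has {1,3,4,5,6,7,9}; col 2 has {1,2,4,5,6,7}; box has {1,2,4,5,6,7} → only 8 remains.
r1c8 = 2: row 1 has {1,3,4,5,6,7,8,9}; col 8 has {1,3,5,6,7,8,9}; box has {1,3,5,6,8} → only 2 remains.
r2c7 = 9: row 2 has {1,2,4,5,6,7,8}; col 7 has {1,2,3,4,5,6,8}; box has {1,2,3,5,6,8} → only 9 remains.
r3c2 = 9: row 3 has {1,2,3,5,6,8}; col 2 has {1,2,4,5,6,7,8}; box has {1,2,4,5,6,7,8} → only 9 remains.
r3c7 = 7: row 3 has {1,2,3,5,6,8,9}; col 7 has {1,2,3,4,5,6,8,9}; box has {1,2,3,5,6,8,9} → only 7 remains.
r3c8 = 4: row 3 has {1,2,3,5,6,7,8,9}; col 8 has {1,2,3,5,6,7,8,9}; box has {1,2,3,5,6,7,8,9} → only 4 remains.
r2c2 = 3: row 2 has {1,2,4,5,6,7,8,9}; col 2 has {1,2,4,5,6,7,8,9}; box has {1,2,4,5,6,7,8,9} → only 3 remains.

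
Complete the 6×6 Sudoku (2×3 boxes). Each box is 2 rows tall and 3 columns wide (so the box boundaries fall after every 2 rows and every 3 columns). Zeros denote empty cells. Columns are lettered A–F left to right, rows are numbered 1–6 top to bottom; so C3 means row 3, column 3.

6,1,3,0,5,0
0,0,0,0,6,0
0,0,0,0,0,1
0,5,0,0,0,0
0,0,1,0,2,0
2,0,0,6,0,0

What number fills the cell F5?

5

D2 = 1 (hidden single in row 2).
F2 = 3 (hidden single in row 2).
D3 = 5 (hidden single in row 3).
A4 = 1 (hidden single in row 4).
B5 = 6 (hidden single in row 5).
C3 = 6 (hidden single in row 3).
B3 = 2 (hidden single in row 3).
B2 = 4 (sole candidate).
C4 = 4 (sole candidate).
E4 = 3 (sole candidate).
B6 = 3 (sole candidate).
C6 = 5 (sole candidate).
F6 = 4 (sole candidate).
F1 = 2 (sole candidate).
A2 = 5 (sole candidate).
C2 = 2 (sole candidate).
A3 = 3 (sole candidate).
E3 = 4 (sole candidate).
D4 = 2 (sole candidate).
F4 = 6 (sole candidate).
A5 = 4 (sole candidate).
D5 = 3 (sole candidate).
F5 = 5: row 5 has {1,2,3,4,6}; col 6 has {1,2,3,4,6}; box has {2,3,4,6} → only 5 remains.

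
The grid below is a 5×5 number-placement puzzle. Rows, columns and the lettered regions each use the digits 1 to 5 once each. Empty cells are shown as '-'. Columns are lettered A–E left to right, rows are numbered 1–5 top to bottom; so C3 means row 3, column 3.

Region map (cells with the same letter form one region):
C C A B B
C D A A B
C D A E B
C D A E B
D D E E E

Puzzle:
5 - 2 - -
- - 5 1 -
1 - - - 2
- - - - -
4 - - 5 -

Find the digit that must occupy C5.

E1 = 1: in row 1, 1 can only go here (every other open cell in that row sees a 1).
E5 = 3: row 5 has {4,5}; col 5 has {1,2}; region has {5} → only 3 remains.
E2 = 4: row 2 has {1,5}; col 5 has {1,2,3}; region has {1,2} → only 4 remains.
D3 = 4: row 3 has {1,2}; col 4 has {1,5}; region has {3,5} → only 4 remains.
D4 = 2: row 4 has {}; col 4 has {1,4,5}; region has {3,4,5} → only 2 remains.
E4 = 5: row 4 has {2}; col 5 has {1,2,3,4}; region has {1,2,4} → only 5 remains.
C5 = 1: row 5 has {3,4,5}; col 3 has {2,5}; region has {2,3,4,5} → only 1 remains.

1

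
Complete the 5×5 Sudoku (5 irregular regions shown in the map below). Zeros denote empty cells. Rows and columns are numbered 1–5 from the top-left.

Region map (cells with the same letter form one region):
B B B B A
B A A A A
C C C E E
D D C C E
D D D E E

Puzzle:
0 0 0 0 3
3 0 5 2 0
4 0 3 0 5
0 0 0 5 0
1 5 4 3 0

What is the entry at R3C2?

2

R3C4 = 1: row 3 has {3,4,5}; col 4 has {2,3,5}; region has {3,5} → only 1 remains.
R4C1 = 2: row 4 has {5}; col 1 has {1,3,4}; region has {1,4,5} → only 2 remains.
R4C2 = 3: row 4 has {2,5}; col 2 has {5}; region has {1,2,4,5} → only 3 remains.
R4C3 = 1: row 4 has {2,3,5}; col 3 has {3,4,5}; region has {3,4,5} → only 1 remains.
R4C5 = 4: row 4 has {1,2,3,5}; col 5 has {3,5}; region has {1,3,5} → only 4 remains.
R5C5 = 2: row 5 has {1,3,4,5}; col 5 has {3,4,5}; region has {1,3,4,5} → only 2 remains.
R1C1 = 5: row 1 has {3}; col 1 has {1,2,3,4}; region has {3} → only 5 remains.
R1C3 = 2: row 1 has {3,5}; col 3 has {1,3,4,5}; region has {3,5} → only 2 remains.
R1C4 = 4: row 1 has {2,3,5}; col 4 has {1,2,3,5}; region has {2,3,5} → only 4 remains.
R2C5 = 1: row 2 has {2,3,5}; col 5 has {2,3,4,5}; region has {2,3,5} → only 1 remains.
R3C2 = 2: row 3 has {1,3,4,5}; col 2 has {3,5}; region has {1,3,4,5} → only 2 remains.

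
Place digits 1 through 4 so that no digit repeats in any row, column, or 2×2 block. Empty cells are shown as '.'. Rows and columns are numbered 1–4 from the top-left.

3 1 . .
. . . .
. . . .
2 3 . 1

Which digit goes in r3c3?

r2c1 = 4: row 2 has {}; col 1 has {2,3}; box has {1,3} → only 4 remains.
r2c2 = 2: row 2 has {4}; col 2 has {1,3}; box has {1,3,4} → only 2 remains.
r2c4 = 3: row 2 has {2,4}; col 4 has {1}; box has {} → only 3 remains.
r3c1 = 1: row 3 has {}; col 1 has {2,3,4}; box has {2,3} → only 1 remains.
r3c2 = 4: row 3 has {1}; col 2 has {1,2,3}; box has {1,2,3} → only 4 remains.
r3c4 = 2: row 3 has {1,4}; col 4 has {1,3}; box has {1} → only 2 remains.
r4c3 = 4: row 4 has {1,2,3}; col 3 has {}; box has {1,2} → only 4 remains.
r1c3 = 2: row 1 has {1,3}; col 3 has {4}; box has {3} → only 2 remains.
r1c4 = 4: row 1 has {1,2,3}; col 4 has {1,2,3}; box has {2,3} → only 4 remains.
r2c3 = 1: row 2 has {2,3,4}; col 3 has {2,4}; box has {2,3,4} → only 1 remains.
r3c3 = 3: row 3 has {1,2,4}; col 3 has {1,2,4}; box has {1,2,4} → only 3 remains.

3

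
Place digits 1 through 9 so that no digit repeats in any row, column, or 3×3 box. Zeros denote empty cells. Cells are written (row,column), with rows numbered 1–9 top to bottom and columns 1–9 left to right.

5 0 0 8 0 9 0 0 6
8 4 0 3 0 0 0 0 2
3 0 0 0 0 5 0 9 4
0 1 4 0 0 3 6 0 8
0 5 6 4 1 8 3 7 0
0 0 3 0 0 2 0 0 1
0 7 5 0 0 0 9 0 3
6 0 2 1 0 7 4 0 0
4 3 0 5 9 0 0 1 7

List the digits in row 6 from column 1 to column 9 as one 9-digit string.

(1,2) = 2 (sole candidate).
(1,8) = 3 (sole candidate).
(2,8) = 5 (sole candidate).
(3,2) = 6 (sole candidate).
(4,8) = 2 (sole candidate).
(5,9) = 9 (sole candidate).
(6,7) = 5: row 6 has {1,2,3}; col 7 has {3,4,6,9}; box has {1,2,3,6,7,8,9} → only 5 remains.
(6,8) = 4: row 6 has {1,2,3,5}; col 8 has {1,2,3,5,7,9}; box has {1,2,3,5,6,7,8,9} → only 4 remains.
(7,1) = 1 (sole candidate).
(8,8) = 8 (sole candidate).
(8,9) = 5 (sole candidate).
(9,3) = 8 (sole candidate).
(9,6) = 6 (sole candidate).
(9,7) = 2 (sole candidate).
(2,6) = 1 (sole candidate).
(2,7) = 7 (sole candidate).
(5,1) = 2 (sole candidate).
(7,4) = 2 (sole candidate).
(7,6) = 4 (sole candidate).
(7,8) = 6 (sole candidate).
(8,2) = 9 (sole candidate).
(8,5) = 3 (sole candidate).
(1,7) = 1 (sole candidate).
(2,3) = 9 (sole candidate).
(2,5) = 6 (sole candidate).
(3,4) = 7 (sole candidate).
(3,5) = 2 (sole candidate).
(3,7) = 8 (sole candidate).
(4,4) = 9 (sole candidate).
(6,2) = 8: row 6 has {1,2,3,4,5}; col 2 has {1,2,3,4,5,6,7,9}; box has {1,2,3,4,5,6} → only 8 remains.
(6,4) = 6: row 6 has {1,2,3,4,5,8}; col 4 has {1,2,3,4,5,7,8,9}; box has {1,2,3,4,8,9} → only 6 remains.
(6,5) = 7: row 6 has {1,2,3,4,5,6,8}; col 5 has {1,2,3,6,9}; box has {1,2,3,4,6,8,9} → only 7 remains.
(7,5) = 8 (sole candidate).
(1,3) = 7 (sole candidate).
(1,5) = 4 (sole candidate).
(3,3) = 1 (sole candidate).
(4,1) = 7 (sole candidate).
(4,5) = 5 (sole candidate).
(6,1) = 9: row 6 has {1,2,3,4,5,6,7,8}; col 1 has {1,2,3,4,5,6,7,8}; box has {1,2,3,4,5,6,7,8} → only 9 remains.

983672541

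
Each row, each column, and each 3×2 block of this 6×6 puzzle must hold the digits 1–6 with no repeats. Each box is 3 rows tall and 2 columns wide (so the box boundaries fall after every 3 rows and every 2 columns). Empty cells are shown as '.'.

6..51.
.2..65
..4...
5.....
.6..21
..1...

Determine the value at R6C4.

R2C3 = 3 (sole candidate).
R2C4 = 1 (sole candidate).
R3C5 = 3 (sole candidate).
R3C6 = 2 (sole candidate).
R4C5 = 4 (sole candidate).
R5C3 = 5 (sole candidate).
R6C5 = 5 (sole candidate).
R1C3 = 2 (sole candidate).
R1C6 = 4 (sole candidate).
R2C1 = 4 (sole candidate).
R3C1 = 1 (sole candidate).
R3C2 = 5 (sole candidate).
R3C4 = 6 (sole candidate).
R4C3 = 6 (sole candidate).
R4C6 = 3 (sole candidate).
R5C1 = 3 (sole candidate).
R5C4 = 4 (sole candidate).
R6C1 = 2 (sole candidate).
R6C2 = 4 (sole candidate).
R6C4 = 3: row 6 has {1,2,4,5}; col 4 has {1,4,5,6}; box has {1,4,5,6} → only 3 remains.

3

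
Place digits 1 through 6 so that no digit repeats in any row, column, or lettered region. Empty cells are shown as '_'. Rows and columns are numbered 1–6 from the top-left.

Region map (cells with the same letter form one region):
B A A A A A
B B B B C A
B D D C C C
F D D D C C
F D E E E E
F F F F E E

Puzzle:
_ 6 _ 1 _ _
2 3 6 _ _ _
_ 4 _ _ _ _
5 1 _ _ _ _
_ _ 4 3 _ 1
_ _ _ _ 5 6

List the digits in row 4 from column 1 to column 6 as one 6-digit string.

512643

row 1, column 1 = 4 (sole candidate).
row 2, column 4 = 5 (sole candidate).
row 2, column 6 = 4 (sole candidate).
row 3, column 1 = 1 (sole candidate).
row 5, column 1 = 6 (sole candidate).
row 5, column 5 = 2 (sole candidate).
row 6, column 1 = 3 (sole candidate).
row 6, column 2 = 2 (sole candidate).
row 6, column 3 = 1 (sole candidate).
row 6, column 4 = 4 (sole candidate).
row 1, column 5 = 3 (sole candidate).
row 2, column 5 = 1 (sole candidate).
row 3, column 5 = 6 (sole candidate).
row 4, column 5 = 4: row 4 has {1,5}; col 5 has {1,2,3,5,6}; region has {1,6} → only 4 remains.
row 5, column 2 = 5 (sole candidate).
row 3, column 4 = 2 (sole candidate).
row 4, column 4 = 6: row 4 has {1,4,5}; col 4 has {1,2,3,4,5}; region has {1,4,5} → only 6 remains.
row 4, column 6 = 3: row 4 has {1,4,5,6}; col 6 has {1,4,6}; region has {1,2,4,6} → only 3 remains.
row 3, column 3 = 3 (sole candidate).
row 3, column 6 = 5 (sole candidate).
row 4, column 3 = 2: row 4 has {1,3,4,5,6}; col 3 has {1,3,4,6}; region has {1,3,4,5,6} → only 2 remains.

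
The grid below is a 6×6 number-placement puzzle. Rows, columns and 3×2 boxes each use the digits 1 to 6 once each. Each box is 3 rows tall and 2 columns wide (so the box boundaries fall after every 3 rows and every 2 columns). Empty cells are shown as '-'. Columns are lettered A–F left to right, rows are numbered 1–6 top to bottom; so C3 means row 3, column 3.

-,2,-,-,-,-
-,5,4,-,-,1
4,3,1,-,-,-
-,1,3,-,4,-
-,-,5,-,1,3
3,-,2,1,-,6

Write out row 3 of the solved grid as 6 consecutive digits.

431265

C1 = 6 (sole candidate).
A2 = 6 (sole candidate).
D4 = 6 (sole candidate).
A5 = 2 (sole candidate).
D5 = 4 (sole candidate).
B6 = 4 (sole candidate).
E6 = 5 (sole candidate).
A1 = 1 (sole candidate).
E1 = 3 (sole candidate).
E2 = 2 (sole candidate).
E3 = 6: row 3 has {1,3,4}; col 5 has {1,2,3,4,5}; box has {1,2,3} → only 6 remains.
F3 = 5: row 3 has {1,3,4,6}; col 6 has {1,3,6}; box has {1,2,3,6} → only 5 remains.
A4 = 5 (sole candidate).
F4 = 2 (sole candidate).
B5 = 6 (sole candidate).
D1 = 5 (sole candidate).
F1 = 4 (sole candidate).
D2 = 3 (sole candidate).
D3 = 2: row 3 has {1,3,4,5,6}; col 4 has {1,3,4,5,6}; box has {1,3,4,5,6} → only 2 remains.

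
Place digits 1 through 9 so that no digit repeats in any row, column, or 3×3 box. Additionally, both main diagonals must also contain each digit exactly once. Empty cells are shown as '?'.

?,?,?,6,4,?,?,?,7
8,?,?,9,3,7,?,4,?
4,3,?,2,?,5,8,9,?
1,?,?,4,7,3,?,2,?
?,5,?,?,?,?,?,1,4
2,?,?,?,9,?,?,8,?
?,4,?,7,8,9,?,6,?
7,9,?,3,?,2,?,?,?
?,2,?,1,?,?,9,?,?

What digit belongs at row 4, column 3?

6

row 1, column 2 = 1: row 1 has {4,6,7}; col 2 has {2,3,4,5,9}; box has {3,4,8} → only 1 remains.
row 1, column 6 = 8: row 1 has {1,4,6,7}; col 6 has {2,3,5,7,9}; box has {2,3,4,5,6,7,9} → only 8 remains.
row 2, column 2 = 6: row 2 has {3,4,7,8,9}; col 2 has {1,2,3,4,5,9}; box has {1,3,4,8}; main diagonal has {4} → only 6 remains.
row 3, column 3 = 7: row 3 has {2,3,4,5,8,9}; col 3 has {}; box has {1,3,4,6,8}; main diagonal has {4,6} → only 7 remains.
row 3, column 5 = 1: row 3 has {2,3,4,5,7,8,9}; col 5 has {3,4,7,8,9}; box has {2,3,4,5,6,7,8,9} → only 1 remains.
row 3, column 9 = 6: row 3 has {1,2,3,4,5,7,8,9}; col 9 has {4,7}; box has {4,7,8,9} → only 6 remains.
row 4, column 2 = 8: row 4 has {1,2,3,4,7}; col 2 has {1,2,3,4,5,6,9}; box has {1,2,5} → only 8 remains.
row 5, column 4 = 8: row 5 has {1,4,5}; col 4 has {1,2,3,4,6,7,9}; box has {3,4,7,9} → only 8 remains.
row 5, column 5 = 2: row 5 has {1,4,5,8}; col 5 has {1,3,4,7,8,9}; box has {3,4,7,8,9}; main diagonal has {4,6,7}; anti-diagonal has {3,4,7,8,9} → only 2 remains.
row 5, column 6 = 6: row 5 has {1,2,4,5,8}; col 6 has {2,3,5,7,8,9}; box has {2,3,4,7,8,9} → only 6 remains.
row 6, column 2 = 7: row 6 has {2,8,9}; col 2 has {1,2,3,4,5,6,8,9}; box has {1,2,5,8} → only 7 remains.
row 6, column 4 = 5: row 6 has {2,7,8,9}; col 4 has {1,2,3,4,6,7,8,9}; box has {2,3,4,6,7,8,9}; anti-diagonal has {2,3,4,7,8,9} → only 5 remains.
row 6, column 6 = 1: row 6 has {2,5,7,8,9}; col 6 has {2,3,5,6,7,8,9}; box has {2,3,4,5,6,7,8,9}; main diagonal has {2,4,6,7} → only 1 remains.
row 6, column 9 = 3: row 6 has {1,2,5,7,8,9}; col 9 has {4,6,7}; box has {1,2,4,8} → only 3 remains.
row 7, column 3 = 1: row 7 has {4,6,7,8,9}; col 3 has {7}; box has {2,4,7,9}; anti-diagonal has {2,3,4,5,7,8,9} → only 1 remains.
row 8, column 8 = 5: row 8 has {2,3,7,9}; col 8 has {1,2,4,6,8,9}; box has {6,9}; main diagonal has {1,2,4,6,7} → only 5 remains.
row 9, column 1 = 6: row 9 has {1,2,9}; col 1 has {1,2,4,7,8}; box has {1,2,4,7,9}; anti-diagonal has {1,2,3,4,5,7,8,9} → only 6 remains.
row 9, column 5 = 5: row 9 has {1,2,6,9}; col 5 has {1,2,3,4,7,8,9}; box has {1,2,3,7,8,9} → only 5 remains.
row 9, column 6 = 4: row 9 has {1,2,5,6,9}; col 6 has {1,2,3,5,6,7,8,9}; box has {1,2,3,5,7,8,9} → only 4 remains.
row 9, column 9 = 8: row 9 has {1,2,4,5,6,9}; col 9 has {3,4,6,7}; box has {5,6,9}; main diagonal has {1,2,4,5,6,7} → only 8 remains.
row 1, column 1 = 9: row 1 has {1,4,6,7,8}; col 1 has {1,2,4,6,7,8}; box has {1,3,4,6,7,8}; main diagonal has {1,2,4,5,6,7,8} → only 9 remains.
row 1, column 8 = 3: row 1 has {1,4,6,7,8,9}; col 8 has {1,2,4,5,6,8,9}; box has {4,6,7,8,9} → only 3 remains.
row 5, column 1 = 3: row 5 has {1,2,4,5,6,8}; col 1 has {1,2,4,6,7,8,9}; box has {1,2,5,7,8} → only 3 remains.
row 5, column 3 = 9: row 5 has {1,2,3,4,5,6,8}; col 3 has {1,7}; box has {1,2,3,5,7,8} → only 9 remains.
row 5, column 7 = 7: row 5 has {1,2,3,4,5,6,8,9}; col 7 has {8,9}; box has {1,2,3,4,8} → only 7 remains.
row 6, column 7 = 6: row 6 has {1,2,3,5,7,8,9}; col 7 has {7,8,9}; box has {1,2,3,4,7,8} → only 6 remains.
row 7, column 1 = 5: row 7 has {1,4,6,7,8,9}; col 1 has {1,2,3,4,6,7,8,9}; box has {1,2,4,6,7,9} → only 5 remains.
row 7, column 7 = 3: row 7 has {1,4,5,6,7,8,9}; col 7 has {6,7,8,9}; box has {5,6,8,9}; main diagonal has {1,2,4,5,6,7,8,9} → only 3 remains.
row 7, column 9 = 2: row 7 has {1,3,4,5,6,7,8,9}; col 9 has {3,4,6,7,8}; box has {3,5,6,8,9} → only 2 remains.
row 8, column 3 = 8: row 8 has {2,3,5,7,9}; col 3 has {1,7,9}; box has {1,2,4,5,6,7,9} → only 8 remains.
row 8, column 5 = 6: row 8 has {2,3,5,7,8,9}; col 5 has {1,2,3,4,5,7,8,9}; box has {1,2,3,4,5,7,8,9} → only 6 remains.
row 8, column 9 = 1: row 8 has {2,3,5,6,7,8,9}; col 9 has {2,3,4,6,7,8}; box has {2,3,5,6,8,9} → only 1 remains.
row 9, column 3 = 3: row 9 has {1,2,4,5,6,8,9}; col 3 has {1,7,8,9}; box has {1,2,4,5,6,7,8,9} → only 3 remains.
row 9, column 8 = 7: row 9 has {1,2,3,4,5,6,8,9}; col 8 has {1,2,3,4,5,6,8,9}; box has {1,2,3,5,6,8,9} → only 7 remains.
row 2, column 9 = 5: row 2 has {3,4,6,7,8,9}; col 9 has {1,2,3,4,6,7,8}; box has {3,4,6,7,8,9} → only 5 remains.
row 4, column 3 = 6: row 4 has {1,2,3,4,7,8}; col 3 has {1,3,7,8,9}; box has {1,2,3,5,7,8,9} → only 6 remains.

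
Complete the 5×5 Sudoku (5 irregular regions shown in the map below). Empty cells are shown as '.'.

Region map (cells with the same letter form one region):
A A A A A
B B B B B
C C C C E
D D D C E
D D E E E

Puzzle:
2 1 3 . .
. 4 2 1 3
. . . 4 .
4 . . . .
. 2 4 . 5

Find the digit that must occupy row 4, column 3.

row 1, column 4 = 5: row 1 has {1,2,3}; col 4 has {1,4}; region has {1,2,3} → only 5 remains.
row 1, column 5 = 4: row 1 has {1,2,3,5}; col 5 has {3,5}; region has {1,2,3,5} → only 4 remains.
row 2, column 1 = 5: row 2 has {1,2,3,4}; col 1 has {2,4}; region has {1,2,3,4} → only 5 remains.
row 5, column 4 = 3: row 5 has {2,4,5}; col 4 has {1,4,5}; region has {4,5} → only 3 remains.
row 4, column 4 = 2: row 4 has {4}; col 4 has {1,3,4,5}; region has {4} → only 2 remains.
row 4, column 5 = 1: row 4 has {2,4}; col 5 has {3,4,5}; region has {3,4,5} → only 1 remains.
row 5, column 1 = 1: row 5 has {2,3,4,5}; col 1 has {2,4,5}; region has {2,4} → only 1 remains.
row 3, column 1 = 3: row 3 has {4}; col 1 has {1,2,4,5}; region has {2,4} → only 3 remains.
row 3, column 2 = 5: row 3 has {3,4}; col 2 has {1,2,4}; region has {2,3,4} → only 5 remains.
row 3, column 3 = 1: row 3 has {3,4,5}; col 3 has {2,3,4}; region has {2,3,4,5} → only 1 remains.
row 3, column 5 = 2: row 3 has {1,3,4,5}; col 5 has {1,3,4,5}; region has {1,3,4,5} → only 2 remains.
row 4, column 2 = 3: row 4 has {1,2,4}; col 2 has {1,2,4,5}; region has {1,2,4} → only 3 remains.
row 4, column 3 = 5: row 4 has {1,2,3,4}; col 3 has {1,2,3,4}; region has {1,2,3,4} → only 5 remains.

5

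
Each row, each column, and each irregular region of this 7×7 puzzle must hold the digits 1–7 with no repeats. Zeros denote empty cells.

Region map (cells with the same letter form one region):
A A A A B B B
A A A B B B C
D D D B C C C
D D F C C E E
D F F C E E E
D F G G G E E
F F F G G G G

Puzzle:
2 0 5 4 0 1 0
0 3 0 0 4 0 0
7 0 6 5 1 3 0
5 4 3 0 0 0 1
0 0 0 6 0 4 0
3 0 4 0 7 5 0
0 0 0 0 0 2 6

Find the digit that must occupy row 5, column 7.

row 3, column 2 = 2 (sole candidate).
row 3, column 7 = 4 (sole candidate).
row 4, column 5 = 2 (sole candidate).
row 5, column 1 = 1 (sole candidate).
row 5, column 5 = 3 (sole candidate).
row 6, column 4 = 1 (sole candidate).
row 6, column 7 = 2 (sole candidate).
row 7, column 1 = 4 (sole candidate).
row 7, column 4 = 3 (sole candidate).
row 7, column 5 = 5 (sole candidate).
row 1, column 5 = 6 (sole candidate).
row 2, column 1 = 6 (sole candidate).
row 2, column 6 = 7 (sole candidate).
row 2, column 7 = 5 (sole candidate).
row 4, column 4 = 7 (sole candidate).
row 4, column 6 = 6 (sole candidate).
row 5, column 7 = 7: row 5 has {1,3,4,6}; col 7 has {1,2,4,5,6}; region has {1,2,3,4,5,6} → only 7 remains.

7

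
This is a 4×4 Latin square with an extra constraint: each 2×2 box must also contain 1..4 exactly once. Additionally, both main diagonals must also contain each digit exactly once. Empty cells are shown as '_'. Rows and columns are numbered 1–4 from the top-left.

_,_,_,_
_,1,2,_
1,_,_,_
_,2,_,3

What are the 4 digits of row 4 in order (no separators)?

4213

r2c4 = 4: row 2 has {1,2}; col 4 has {3}; box has {2} → only 4 remains.
r3c3 = 4: row 3 has {1}; col 3 has {2}; box has {3}; main diagonal has {1,3} → only 4 remains.
r3c4 = 2: row 3 has {1,4}; col 4 has {3,4}; box has {3,4} → only 2 remains.
r4c1 = 4: row 4 has {2,3}; col 1 has {1}; box has {1,2}; anti-diagonal has {2} → only 4 remains.
r4c3 = 1: row 4 has {2,3,4}; col 3 has {2,4}; box has {2,3,4} → only 1 remains.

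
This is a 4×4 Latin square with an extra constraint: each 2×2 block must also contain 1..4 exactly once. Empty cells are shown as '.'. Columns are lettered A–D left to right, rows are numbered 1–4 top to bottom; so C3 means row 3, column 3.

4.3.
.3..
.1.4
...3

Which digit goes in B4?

4

B1 = 2 (sole candidate).
D1 = 1 (sole candidate).
A2 = 1 (sole candidate).
D2 = 2 (sole candidate).
C3 = 2 (sole candidate).
A4 = 2 (sole candidate).
B4 = 4: row 4 has {2,3}; col 2 has {1,2,3}; box has {1,2} → only 4 remains.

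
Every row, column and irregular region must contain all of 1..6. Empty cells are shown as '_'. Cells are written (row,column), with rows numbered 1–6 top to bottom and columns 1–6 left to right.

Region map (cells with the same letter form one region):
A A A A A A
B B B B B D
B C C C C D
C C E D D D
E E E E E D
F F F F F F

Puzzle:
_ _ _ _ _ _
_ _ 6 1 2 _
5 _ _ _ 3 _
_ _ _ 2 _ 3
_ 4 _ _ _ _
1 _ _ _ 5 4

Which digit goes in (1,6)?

(2,2) = 3 (sole candidate).
(2,6) = 5 (sole candidate).
(2,1) = 4 (sole candidate).
(4,1) = 6 (sole candidate).
(3,4) = 4 (sole candidate).
(3,6) = 6 (hidden single in row 3).
(5,6) = 1 (sole candidate).
(1,6) = 2: row 1 has {}; col 6 has {1,3,4,5,6}; region has {} → only 2 remains.

2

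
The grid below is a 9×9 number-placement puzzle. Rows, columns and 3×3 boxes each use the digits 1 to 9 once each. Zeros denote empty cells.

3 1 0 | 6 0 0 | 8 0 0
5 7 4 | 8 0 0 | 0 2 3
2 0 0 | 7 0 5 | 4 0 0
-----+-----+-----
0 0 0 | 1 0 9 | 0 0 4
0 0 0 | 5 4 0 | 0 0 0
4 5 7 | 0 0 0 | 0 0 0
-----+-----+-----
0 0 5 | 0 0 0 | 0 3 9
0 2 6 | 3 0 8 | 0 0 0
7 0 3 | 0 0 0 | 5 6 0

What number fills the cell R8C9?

R1C3 = 9 (sole candidate).
R1C5 = 2 (sole candidate).
R1C6 = 4 (sole candidate).
R2C6 = 1 (sole candidate).
R3C3 = 8 (sole candidate).
R4C3 = 2 (sole candidate).
R5C3 = 1 (sole candidate).
R6C4 = 2 (sole candidate).
R7C4 = 4 (sole candidate).
R9C4 = 9 (sole candidate).
R9C5 = 1 (sole candidate).
R9C6 = 2 (sole candidate).
R9C9 = 8 (sole candidate).
R2C5 = 9 (sole candidate).
R2C7 = 6 (sole candidate).
R3C2 = 6 (sole candidate).
R3C5 = 3 (sole candidate).
R3C9 = 1 (sole candidate).
R6C9 = 6 (sole candidate).
R7C2 = 8 (sole candidate).
R8C9 = 7: row 8 has {2,3,6,8}; col 9 has {1,3,4,6,8,9}; box has {3,5,6,8,9} → only 7 remains.

7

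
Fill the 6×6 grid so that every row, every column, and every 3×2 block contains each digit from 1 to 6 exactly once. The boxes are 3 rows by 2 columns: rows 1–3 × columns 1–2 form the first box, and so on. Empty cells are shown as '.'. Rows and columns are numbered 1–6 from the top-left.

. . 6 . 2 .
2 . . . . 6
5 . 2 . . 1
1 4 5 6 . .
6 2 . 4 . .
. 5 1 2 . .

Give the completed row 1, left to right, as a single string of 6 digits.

r3c4 = 3: row 3 has {1,2,5}; col 4 has {2,4,6}; box has {2,6} → only 3 remains.
r3c5 = 4: row 3 has {1,2,3,5}; col 5 has {2}; box has {1,2,6} → only 4 remains.
r4c5 = 3: row 4 has {1,4,5,6}; col 5 has {2,4}; box has {} → only 3 remains.
r4c6 = 2: row 4 has {1,3,4,5,6}; col 6 has {1,6}; box has {3} → only 2 remains.
r5c3 = 3: row 5 has {2,4,6}; col 3 has {1,2,5,6}; box has {1,2,4,5,6} → only 3 remains.
r5c6 = 5: row 5 has {2,3,4,6}; col 6 has {1,2,6}; box has {2,3} → only 5 remains.
r6c1 = 3: row 6 has {1,2,5}; col 1 has {1,2,5,6}; box has {1,2,4,5,6} → only 3 remains.
r6c5 = 6: row 6 has {1,2,3,5}; col 5 has {2,3,4}; box has {2,3,5} → only 6 remains.
r6c6 = 4: row 6 has {1,2,3,5,6}; col 6 has {1,2,5,6}; box has {2,3,5,6} → only 4 remains.
r1c1 = 4: row 1 has {2,6}; col 1 has {1,2,3,5,6}; box has {2,5} → only 4 remains.
r1c6 = 3: row 1 has {2,4,6}; col 6 has {1,2,4,5,6}; box has {1,2,4,6} → only 3 remains.
r2c3 = 4: row 2 has {2,6}; col 3 has {1,2,3,5,6}; box has {2,3,6} → only 4 remains.
r2c5 = 5: row 2 has {2,4,6}; col 5 has {2,3,4,6}; box has {1,2,3,4,6} → only 5 remains.
r3c2 = 6: row 3 has {1,2,3,4,5}; col 2 has {2,4,5}; box has {2,4,5} → only 6 remains.
r5c5 = 1: row 5 has {2,3,4,5,6}; col 5 has {2,3,4,5,6}; box has {2,3,4,5,6} → only 1 remains.
r1c2 = 1: row 1 has {2,3,4,6}; col 2 has {2,4,5,6}; box has {2,4,5,6} → only 1 remains.
r1c4 = 5: row 1 has {1,2,3,4,6}; col 4 has {2,3,4,6}; box has {2,3,4,6} → only 5 remains.

416523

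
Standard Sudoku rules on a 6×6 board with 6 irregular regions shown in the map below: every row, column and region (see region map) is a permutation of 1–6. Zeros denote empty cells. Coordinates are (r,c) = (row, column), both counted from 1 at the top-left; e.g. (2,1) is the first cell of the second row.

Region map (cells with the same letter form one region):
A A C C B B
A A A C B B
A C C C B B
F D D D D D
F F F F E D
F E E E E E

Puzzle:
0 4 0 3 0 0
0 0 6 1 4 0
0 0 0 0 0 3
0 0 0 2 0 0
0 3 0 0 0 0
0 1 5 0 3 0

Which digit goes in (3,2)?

5

(1,3) = 2: row 1 has {3,4}; col 3 has {5,6}; region has {1,3} → only 2 remains.
(3,3) = 4: row 3 has {3}; col 3 has {2,5,6}; region has {1,2,3} → only 4 remains.
(5,3) = 1: row 5 has {3}; col 3 has {2,4,5,6}; region has {3} → only 1 remains.
(4,3) = 3: row 4 has {2}; col 3 has {1,2,4,5,6}; region has {2} → only 3 remains.
(2,1) = 3: in row 2, 3 can only go here (every other open cell in that row sees a 3).
(2,2) = 2: in column 2, 2 can only go here (every other open cell in that column sees a 2).
(2,6) = 5: row 2 has {1,2,3,4,6}; col 6 has {3}; region has {3,4} → only 5 remains.
(1,1) = 5: in row 1, 5 can only go here (every other open cell in that row sees a 5).
(3,1) = 1: row 3 has {3,4}; col 1 has {3,5}; region has {2,3,4,5,6} → only 1 remains.
(3,5) = 2: in row 3, 2 can only go here (every other open cell in that row sees a 2).
(5,5) = 6: row 5 has {1,3}; col 5 has {2,3,4}; region has {1,3,5} → only 6 remains.
(5,6) = 4: row 5 has {1,3,6}; col 6 has {3,5}; region has {2,3} → only 4 remains.
(6,4) = 4: row 6 has {1,3,5}; col 4 has {1,2,3}; region has {1,3,5,6} → only 4 remains.
(6,6) = 2: row 6 has {1,3,4,5}; col 6 has {3,4,5}; region has {1,3,4,5,6} → only 2 remains.
(1,5) = 1: row 1 has {2,3,4,5}; col 5 has {2,3,4,6}; region has {2,3,4,5} → only 1 remains.
(1,6) = 6: row 1 has {1,2,3,4,5}; col 6 has {2,3,4,5}; region has {1,2,3,4,5} → only 6 remains.
(4,5) = 5: row 4 has {2,3}; col 5 has {1,2,3,4,6}; region has {2,3,4} → only 5 remains.
(4,6) = 1: row 4 has {2,3,5}; col 6 has {2,3,4,5,6}; region has {2,3,4,5} → only 1 remains.
(5,1) = 2: row 5 has {1,3,4,6}; col 1 has {1,3,5}; region has {1,3} → only 2 remains.
(5,4) = 5: row 5 has {1,2,3,4,6}; col 4 has {1,2,3,4}; region has {1,2,3} → only 5 remains.
(6,1) = 6: row 6 has {1,2,3,4,5}; col 1 has {1,2,3,5}; region has {1,2,3,5} → only 6 remains.
(3,4) = 6: row 3 has {1,2,3,4}; col 4 has {1,2,3,4,5}; region has {1,2,3,4} → only 6 remains.
(4,1) = 4: row 4 has {1,2,3,5}; col 1 has {1,2,3,5,6}; region has {1,2,3,5,6} → only 4 remains.
(4,2) = 6: row 4 has {1,2,3,4,5}; col 2 has {1,2,3,4}; region has {1,2,3,4,5} → only 6 remains.
(3,2) = 5: row 3 has {1,2,3,4,6}; col 2 has {1,2,3,4,6}; region has {1,2,3,4,6} → only 5 remains.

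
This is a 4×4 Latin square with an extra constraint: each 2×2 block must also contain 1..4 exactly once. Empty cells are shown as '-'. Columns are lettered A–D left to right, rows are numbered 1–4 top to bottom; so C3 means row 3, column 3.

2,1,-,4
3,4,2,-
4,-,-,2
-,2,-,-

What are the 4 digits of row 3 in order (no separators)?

C1 = 3: row 1 has {1,2,4}; col 3 has {2}; box has {2,4} → only 3 remains.
D2 = 1: row 2 has {2,3,4}; col 4 has {2,4}; box has {2,3,4} → only 1 remains.
B3 = 3: row 3 has {2,4}; col 2 has {1,2,4}; box has {2,4} → only 3 remains.
C3 = 1: row 3 has {2,3,4}; col 3 has {2,3}; box has {2} → only 1 remains.

4312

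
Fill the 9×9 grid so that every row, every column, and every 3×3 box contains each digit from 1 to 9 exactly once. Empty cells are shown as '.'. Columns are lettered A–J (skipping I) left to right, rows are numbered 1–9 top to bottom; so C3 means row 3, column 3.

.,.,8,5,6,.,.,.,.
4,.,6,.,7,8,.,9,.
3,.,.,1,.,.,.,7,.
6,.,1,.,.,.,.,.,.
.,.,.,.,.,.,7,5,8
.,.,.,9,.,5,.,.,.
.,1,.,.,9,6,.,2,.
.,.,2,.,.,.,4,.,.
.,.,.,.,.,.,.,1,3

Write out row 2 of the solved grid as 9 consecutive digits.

G3 = 8: in row 3, 8 can only go here (every other open cell in that row sees an 8).
G7 = 5: row 7 has {1,2,6,9}; col 7 has {4,7,8}; box has {1,2,3,4} → only 5 remains.
J7 = 7: row 7 has {1,2,5,6,9}; col 9 has {3,8}; box has {1,2,3,4,5} → only 7 remains.
A7 = 8: row 7 has {1,2,5,6,7,9}; col 1 has {3,4,6}; box has {1,2} → only 8 remains.
J3 = 6: in row 3, 6 can only go here (every other open cell in that row sees a 6).
J8 = 9: row 8 has {2,4}; col 9 has {3,6,7,8}; box has {1,2,3,4,5,7} → only 9 remains.
G9 = 6: row 9 has {1,3}; col 7 has {4,5,7,8}; box has {1,2,3,4,5,7,9} → only 6 remains.
H8 = 8: row 8 has {2,4,9}; col 8 has {1,2,5,7,9}; box has {1,2,3,4,5,6,7,9} → only 8 remains.
B4 = 5: in row 4, 5 can only go here (every other open cell in that row sees a 5).
B2 = 2: row 2 has {4,6,7,8,9}; col 2 has {1,5}; box has {3,4,6,8} → only 2 remains.
D2 = 3: row 2 has {2,4,6,7,8,9}; col 4 has {1,5,9}; box has {1,5,6,7,8} → only 3 remains.
G2 = 1: row 2 has {2,3,4,6,7,8,9}; col 7 has {4,5,6,7,8}; box has {6,7,8,9} → only 1 remains.
J2 = 5: row 2 has {1,2,3,4,6,7,8,9}; col 9 has {3,6,7,8,9}; box has {1,6,7,8,9} → only 5 remains.

426378195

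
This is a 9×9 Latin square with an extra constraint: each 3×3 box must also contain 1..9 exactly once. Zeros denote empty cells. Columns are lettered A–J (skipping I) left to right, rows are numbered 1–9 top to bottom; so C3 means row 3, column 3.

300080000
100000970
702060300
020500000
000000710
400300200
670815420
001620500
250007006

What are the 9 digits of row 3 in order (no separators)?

D1 = 7: in row 1, 7 can only go here (every other open cell in that row sees a 7).
F4 = 1: in row 4, 1 can only go here (every other open cell in that row sees a 1).
B6 = 1: in row 6, 1 can only go here (every other open cell in that row sees a 1).
J8 = 7: in row 8, 7 can only go here (every other open cell in that row sees a 7).
G9 = 1: in row 9, 1 can only go here (every other open cell in that row sees a 1).
G1 = 6: row 1 has {3,7,8}; col 7 has {1,2,3,4,5,7,9}; box has {3,7,9} → only 6 remains.
G4 = 8: row 4 has {1,2,5}; col 7 has {1,2,3,4,5,6,7,9}; box has {1,2,7} → only 8 remains.
A4 = 9: row 4 has {1,2,5,8}; col 1 has {1,2,3,4,6,7}; box has {1,2,4} → only 9 remains.
A8 = 8: row 8 has {1,2,5,6,7}; col 1 has {1,2,3,4,6,7,9}; box has {1,2,5,6,7} → only 8 remains.
A5 = 5: row 5 has {1,7}; col 1 has {1,2,3,4,6,7,8,9}; box has {1,2,4,9} → only 5 remains.
J1 = 1: in row 1, 1 can only go here (every other open cell in that row sees a 1).
F1 = 2: in row 1, 2 can only go here (every other open cell in that row sees a 2).
D2 = 4: row 2 has {1,7,9}; col 4 has {3,5,6,7,8}; box has {2,6,7,8} → only 4 remains.
F2 = 3: row 2 has {1,4,7,9}; col 6 has {1,2,5,7}; box has {2,4,6,7,8} → only 3 remains.
F3 = 9: row 3 has {2,3,6,7}; col 6 has {1,2,3,5,7}; box has {2,3,4,6,7,8} → only 9 remains.
F8 = 4: row 8 has {1,2,5,6,7,8}; col 6 has {1,2,3,5,7,9}; box has {1,2,5,6,7,8} → only 4 remains.
D9 = 9: row 9 has {1,2,5,6,7}; col 4 has {3,4,5,6,7,8}; box has {1,2,4,5,6,7,8} → only 9 remains.
E9 = 3: row 9 has {1,2,5,6,7,9}; col 5 has {1,2,6,8}; box has {1,2,4,5,6,7,8,9} → only 3 remains.
H9 = 8: row 9 has {1,2,3,5,6,7,9}; col 8 has {1,2,7}; box has {1,2,4,5,6,7} → only 8 remains.
E2 = 5: row 2 has {1,3,4,7,9}; col 5 has {1,2,3,6,8}; box has {2,3,4,6,7,8,9} → only 5 remains.
D3 = 1: row 3 has {2,3,6,7,9}; col 4 has {3,4,5,6,7,8,9}; box has {2,3,4,5,6,7,8,9} → only 1 remains.
D5 = 2: row 5 has {1,5,7}; col 4 has {1,3,4,5,6,7,8,9}; box has {1,3,5} → only 2 remains.
C9 = 4: row 9 has {1,2,3,5,6,7,8,9}; col 3 has {1,2}; box has {1,2,5,6,7,8} → only 4 remains.
J2 = 2: in row 2, 2 can only go here (every other open cell in that row sees a 2).
C1 = 5: in column 3, 5 can only go here (every other open cell in that column sees a 5).
H1 = 4: row 1 has {1,2,3,5,6,7,8}; col 8 has {1,2,7,8}; box has {1,2,3,6,7,9} → only 4 remains.
H3 = 5: row 3 has {1,2,3,6,7,9}; col 8 has {1,2,4,7,8}; box has {1,2,3,4,6,7,9} → only 5 remains.
J3 = 8: row 3 has {1,2,3,5,6,7,9}; col 9 has {1,2,6,7}; box has {1,2,3,4,5,6,7,9} → only 8 remains.
B1 = 9: row 1 has {1,2,3,4,5,6,7,8}; col 2 has {1,2,5,7}; box has {1,2,3,5,7} → only 9 remains.
B3 = 4: row 3 has {1,2,3,5,6,7,8,9}; col 2 has {1,2,5,7,9}; box has {1,2,3,5,7,9} → only 4 remains.

742169358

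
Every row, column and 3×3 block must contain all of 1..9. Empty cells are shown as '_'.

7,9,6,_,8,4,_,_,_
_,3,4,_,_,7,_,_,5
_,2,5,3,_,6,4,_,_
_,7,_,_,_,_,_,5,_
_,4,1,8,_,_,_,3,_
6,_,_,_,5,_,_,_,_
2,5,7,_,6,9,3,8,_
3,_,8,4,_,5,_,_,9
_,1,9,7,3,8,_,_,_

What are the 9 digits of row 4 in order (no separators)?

r5c6 = 2: row 5 has {1,3,4,8}; col 6 has {4,5,6,7,8,9}; box has {5,8} → only 2 remains.
r6c2 = 8: row 6 has {5,6}; col 2 has {1,2,3,4,5,7,9}; box has {1,4,6,7} → only 8 remains.
r7c4 = 1: row 7 has {2,3,5,6,7,8,9}; col 4 has {3,4,7,8}; box has {3,4,5,6,7,8,9} → only 1 remains.
r7c9 = 4: row 7 has {1,2,3,5,6,7,8,9}; col 9 has {5,9}; box has {3,8,9} → only 4 remains.
r8c2 = 6: row 8 has {3,4,5,8,9}; col 2 has {1,2,3,4,5,7,8,9}; box has {1,2,3,5,7,8,9} → only 6 remains.
r8c5 = 2: row 8 has {3,4,5,6,8,9}; col 5 has {3,5,6,8}; box has {1,3,4,5,6,7,8,9} → only 2 remains.
r9c1 = 4: row 9 has {1,3,7,8,9}; col 1 has {2,3,6,7}; box has {1,2,3,5,6,7,8,9} → only 4 remains.
r4c1 = 9: row 4 has {5,7}; col 1 has {2,3,4,6,7}; box has {1,4,6,7,8} → only 9 remains.
r4c4 = 6: row 4 has {5,7,9}; col 4 has {1,3,4,7,8}; box has {2,5,8} → only 6 remains.
r5c1 = 5: row 5 has {1,2,3,4,8}; col 1 has {2,3,4,6,7,9}; box has {1,4,6,7,8,9} → only 5 remains.
r6c4 = 9: row 6 has {5,6,8}; col 4 has {1,3,4,6,7,8}; box has {2,5,6,8} → only 9 remains.
r2c4 = 2: row 2 has {3,4,5,7}; col 4 has {1,3,4,6,7,8,9}; box has {3,4,6,7,8} → only 2 remains.
r5c5 = 7: row 5 has {1,2,3,4,5,8}; col 5 has {2,3,5,6,8}; box has {2,5,6,8,9} → only 7 remains.
r5c9 = 6: row 5 has {1,2,3,4,5,7,8}; col 9 has {4,5,9}; box has {3,5} → only 6 remains.
r9c9 = 2: row 9 has {1,3,4,7,8,9}; col 9 has {4,5,6,9}; box has {3,4,8,9} → only 2 remains.
r1c4 = 5: row 1 has {4,6,7,8,9}; col 4 has {1,2,3,4,6,7,8,9}; box has {2,3,4,6,7,8} → only 5 remains.
r5c7 = 9: row 5 has {1,2,3,4,5,6,7,8}; col 7 has {3,4}; box has {3,5,6} → only 9 remains.
r9c8 = 6: row 9 has {1,2,3,4,7,8,9}; col 8 has {3,5,8}; box has {2,3,4,8,9} → only 6 remains.
r9c7 = 5: row 9 has {1,2,3,4,6,7,8,9}; col 7 has {3,4,9}; box has {2,3,4,6,8,9} → only 5 remains.
r1c9 = 3: in row 1, 3 can only go here (every other open cell in that row sees a 3).
r2c7 = 6: in row 2, 6 can only go here (every other open cell in that row sees a 6).
r2c1 = 8: in row 2, 8 can only go here (every other open cell in that row sees an 8).
r3c1 = 1: row 3 has {2,3,4,5,6}; col 1 has {2,3,4,5,6,7,8,9}; box has {2,3,4,5,6,7,8,9} → only 1 remains.
r3c5 = 9: row 3 has {1,2,3,4,5,6}; col 5 has {2,3,5,6,7,8}; box has {2,3,4,5,6,7,8} → only 9 remains.
r3c8 = 7: row 3 has {1,2,3,4,5,6,9}; col 8 has {3,5,6,8}; box has {3,4,5,6} → only 7 remains.
r3c9 = 8: row 3 has {1,2,3,4,5,6,7,9}; col 9 has {2,3,4,5,6,9}; box has {3,4,5,6,7} → only 8 remains.
r4c9 = 1: row 4 has {5,6,7,9}; col 9 has {2,3,4,5,6,8,9}; box has {3,5,6,9} → only 1 remains.
r6c9 = 7: row 6 has {5,6,8,9}; col 9 has {1,2,3,4,5,6,8,9}; box has {1,3,5,6,9} → only 7 remains.
r8c8 = 1: row 8 has {2,3,4,5,6,8,9}; col 8 has {3,5,6,7,8}; box has {2,3,4,5,6,8,9} → only 1 remains.
r1c8 = 2: row 1 has {3,4,5,6,7,8,9}; col 8 has {1,3,5,6,7,8}; box has {3,4,5,6,7,8} → only 2 remains.
r2c5 = 1: row 2 has {2,3,4,5,6,7,8}; col 5 has {2,3,5,6,7,8,9}; box has {2,3,4,5,6,7,8,9} → only 1 remains.
r2c8 = 9: row 2 has {1,2,3,4,5,6,7,8}; col 8 has {1,2,3,5,6,7,8}; box has {2,3,4,5,6,7,8} → only 9 remains.
r4c5 = 4: row 4 has {1,5,6,7,9}; col 5 has {1,2,3,5,6,7,8,9}; box has {2,5,6,7,8,9} → only 4 remains.
r4c6 = 3: row 4 has {1,4,5,6,7,9}; col 6 has {2,4,5,6,7,8,9}; box has {2,4,5,6,7,8,9} → only 3 remains.
r6c6 = 1: row 6 has {5,6,7,8,9}; col 6 has {2,3,4,5,6,7,8,9}; box has {2,3,4,5,6,7,8,9} → only 1 remains.
r6c7 = 2: row 6 has {1,5,6,7,8,9}; col 7 has {3,4,5,6,9}; box has {1,3,5,6,7,9} → only 2 remains.
r6c8 = 4: row 6 has {1,2,5,6,7,8,9}; col 8 has {1,2,3,5,6,7,8,9}; box has {1,2,3,5,6,7,9} → only 4 remains.
r8c7 = 7: row 8 has {1,2,3,4,5,6,8,9}; col 7 has {2,3,4,5,6,9}; box has {1,2,3,4,5,6,8,9} → only 7 remains.
r1c7 = 1: row 1 has {2,3,4,5,6,7,8,9}; col 7 has {2,3,4,5,6,7,9}; box has {2,3,4,5,6,7,8,9} → only 1 remains.
r4c3 = 2: row 4 has {1,3,4,5,6,7,9}; col 3 has {1,4,5,6,7,8,9}; box has {1,4,5,6,7,8,9} → only 2 remains.
r4c7 = 8: row 4 has {1,2,3,4,5,6,7,9}; col 7 has {1,2,3,4,5,6,7,9}; box has {1,2,3,4,5,6,7,9} → only 8 remains.

972643851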